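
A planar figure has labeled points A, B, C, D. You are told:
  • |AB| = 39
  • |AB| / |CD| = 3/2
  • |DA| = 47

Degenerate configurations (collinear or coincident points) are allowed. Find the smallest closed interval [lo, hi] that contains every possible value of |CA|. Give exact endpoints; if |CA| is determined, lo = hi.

|CA| ∈ [21, 73]  (≈ [21.0000, 73.0000])

|AB| ∈ {39}
|AD| ∈ {47}
|CD| ∈ {26}
|BD| ∈ [8, 86]
|AC| ∈ [21, 73]
|BC| ∈ [0, 112]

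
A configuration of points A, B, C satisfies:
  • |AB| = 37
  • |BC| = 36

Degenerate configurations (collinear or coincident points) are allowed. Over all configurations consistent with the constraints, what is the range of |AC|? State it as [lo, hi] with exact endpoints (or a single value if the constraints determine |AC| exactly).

|AB| ∈ {37}
|BC| ∈ {36}
|AC| ∈ [1, 73]

|AC| ∈ [1, 73]  (≈ [1.0000, 73.0000])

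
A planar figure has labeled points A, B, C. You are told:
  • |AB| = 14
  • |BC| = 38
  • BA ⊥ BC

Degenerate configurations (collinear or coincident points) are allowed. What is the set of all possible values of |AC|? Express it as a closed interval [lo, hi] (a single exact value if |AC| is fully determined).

|AC| = 2·√(410)  (≈ 40.4969)

|AB| ∈ {14}
|BC| ∈ {38}
|AC| ∈ {2·√(410)}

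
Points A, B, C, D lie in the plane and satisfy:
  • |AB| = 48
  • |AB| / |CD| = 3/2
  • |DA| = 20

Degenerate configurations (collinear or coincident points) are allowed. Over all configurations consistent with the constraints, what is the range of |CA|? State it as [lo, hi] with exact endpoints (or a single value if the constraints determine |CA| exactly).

|CA| ∈ [12, 52]  (≈ [12.0000, 52.0000])

|AB| ∈ {48}
|AD| ∈ {20}
|CD| ∈ {32}
|BD| ∈ [28, 68]
|AC| ∈ [12, 52]
|BC| ∈ [0, 100]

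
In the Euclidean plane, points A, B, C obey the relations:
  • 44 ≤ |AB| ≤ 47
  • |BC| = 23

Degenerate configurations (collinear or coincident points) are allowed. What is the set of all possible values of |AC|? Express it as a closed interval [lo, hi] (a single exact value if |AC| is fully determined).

|AB| ∈ [44, 47]
|BC| ∈ {23}
|AC| ∈ [21, 70]

|AC| ∈ [21, 70]  (≈ [21.0000, 70.0000])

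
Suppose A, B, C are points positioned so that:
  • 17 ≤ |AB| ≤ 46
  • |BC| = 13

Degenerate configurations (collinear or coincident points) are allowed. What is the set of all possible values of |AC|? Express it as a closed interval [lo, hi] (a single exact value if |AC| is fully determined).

|AC| ∈ [4, 59]  (≈ [4.0000, 59.0000])

|AB| ∈ [17, 46]
|BC| ∈ {13}
|AC| ∈ [4, 59]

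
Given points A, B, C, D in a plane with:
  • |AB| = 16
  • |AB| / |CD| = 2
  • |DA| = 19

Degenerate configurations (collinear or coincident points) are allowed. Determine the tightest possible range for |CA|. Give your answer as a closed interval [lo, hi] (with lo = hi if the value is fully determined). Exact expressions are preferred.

|CA| ∈ [11, 27]  (≈ [11.0000, 27.0000])

|AB| ∈ {16}
|AD| ∈ {19}
|CD| ∈ {8}
|BD| ∈ [3, 35]
|AC| ∈ [11, 27]
|BC| ∈ [0, 43]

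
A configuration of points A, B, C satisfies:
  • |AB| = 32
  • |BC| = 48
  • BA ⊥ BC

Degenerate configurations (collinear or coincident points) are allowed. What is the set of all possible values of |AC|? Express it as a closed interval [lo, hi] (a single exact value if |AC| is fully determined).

|AC| = 16·√(13)  (≈ 57.6888)

|AB| ∈ {32}
|BC| ∈ {48}
|AC| ∈ {16·√(13)}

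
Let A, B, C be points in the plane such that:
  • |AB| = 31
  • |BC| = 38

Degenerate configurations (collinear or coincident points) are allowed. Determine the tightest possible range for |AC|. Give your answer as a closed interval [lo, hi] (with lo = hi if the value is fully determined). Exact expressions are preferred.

|AC| ∈ [7, 69]  (≈ [7.0000, 69.0000])

|AB| ∈ {31}
|BC| ∈ {38}
|AC| ∈ [7, 69]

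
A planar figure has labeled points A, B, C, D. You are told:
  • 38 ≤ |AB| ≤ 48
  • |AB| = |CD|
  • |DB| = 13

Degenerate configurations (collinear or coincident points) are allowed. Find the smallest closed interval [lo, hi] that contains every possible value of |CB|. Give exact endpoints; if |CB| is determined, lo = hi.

|AB| ∈ [38, 48]
|BD| ∈ {13}
|CD| ∈ [38, 48]
|AD| ∈ [25, 61]
|BC| ∈ [25, 61]
|AC| ∈ [0, 109]

|CB| ∈ [25, 61]  (≈ [25.0000, 61.0000])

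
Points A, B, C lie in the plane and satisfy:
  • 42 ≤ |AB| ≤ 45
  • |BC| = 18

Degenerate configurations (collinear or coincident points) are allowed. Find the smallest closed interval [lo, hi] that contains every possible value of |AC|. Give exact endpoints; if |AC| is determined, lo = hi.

|AB| ∈ [42, 45]
|BC| ∈ {18}
|AC| ∈ [24, 63]

|AC| ∈ [24, 63]  (≈ [24.0000, 63.0000])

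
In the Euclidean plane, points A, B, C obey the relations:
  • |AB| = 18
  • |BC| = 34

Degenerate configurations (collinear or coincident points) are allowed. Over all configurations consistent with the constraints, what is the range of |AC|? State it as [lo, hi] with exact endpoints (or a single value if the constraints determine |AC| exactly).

|AB| ∈ {18}
|BC| ∈ {34}
|AC| ∈ [16, 52]

|AC| ∈ [16, 52]  (≈ [16.0000, 52.0000])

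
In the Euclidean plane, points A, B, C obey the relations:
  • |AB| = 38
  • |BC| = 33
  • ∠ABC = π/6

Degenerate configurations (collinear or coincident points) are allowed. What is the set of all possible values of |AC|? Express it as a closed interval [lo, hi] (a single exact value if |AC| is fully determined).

|AC| = √(2533 - 1254·√(3))  (≈ 19.0002)

|AB| ∈ {38}
|BC| ∈ {33}
|AC| ∈ {√(2533 - 1254·√(3))}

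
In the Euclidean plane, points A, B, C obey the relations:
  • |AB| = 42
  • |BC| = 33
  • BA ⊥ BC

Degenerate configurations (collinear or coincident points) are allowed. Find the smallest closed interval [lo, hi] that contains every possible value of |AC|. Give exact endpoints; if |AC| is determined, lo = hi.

|AB| ∈ {42}
|BC| ∈ {33}
|AC| ∈ {3·√(317)}

|AC| = 3·√(317)  (≈ 53.4135)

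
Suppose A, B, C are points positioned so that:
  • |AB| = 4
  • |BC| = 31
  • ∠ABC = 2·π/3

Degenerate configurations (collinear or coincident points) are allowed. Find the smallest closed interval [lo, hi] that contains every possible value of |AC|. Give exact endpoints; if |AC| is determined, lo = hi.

|AC| = √(1101)  (≈ 33.1813)

|AB| ∈ {4}
|BC| ∈ {31}
|AC| ∈ {√(1101)}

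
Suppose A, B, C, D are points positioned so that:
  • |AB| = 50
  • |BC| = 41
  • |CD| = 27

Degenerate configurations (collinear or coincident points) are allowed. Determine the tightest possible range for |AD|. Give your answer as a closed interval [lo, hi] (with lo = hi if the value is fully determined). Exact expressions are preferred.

|AB| ∈ {50}
|BC| ∈ {41}
|CD| ∈ {27}
|AC| ∈ [9, 91]
|BD| ∈ [14, 68]
|AD| ∈ [0, 118]

|AD| ∈ [0, 118]  (≈ [0.0000, 118.0000])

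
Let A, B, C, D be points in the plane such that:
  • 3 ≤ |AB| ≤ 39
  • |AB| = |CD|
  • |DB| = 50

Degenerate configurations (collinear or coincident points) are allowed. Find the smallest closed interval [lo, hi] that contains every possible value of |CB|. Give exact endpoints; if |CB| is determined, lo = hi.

|CB| ∈ [11, 89]  (≈ [11.0000, 89.0000])

|AB| ∈ [3, 39]
|BD| ∈ {50}
|CD| ∈ [3, 39]
|AD| ∈ [11, 89]
|BC| ∈ [11, 89]
|AC| ∈ [0, 128]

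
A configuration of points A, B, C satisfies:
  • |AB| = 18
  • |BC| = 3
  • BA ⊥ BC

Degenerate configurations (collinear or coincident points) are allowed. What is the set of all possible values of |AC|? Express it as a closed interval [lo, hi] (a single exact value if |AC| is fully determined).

|AC| = 3·√(37)  (≈ 18.2483)

|AB| ∈ {18}
|BC| ∈ {3}
|AC| ∈ {3·√(37)}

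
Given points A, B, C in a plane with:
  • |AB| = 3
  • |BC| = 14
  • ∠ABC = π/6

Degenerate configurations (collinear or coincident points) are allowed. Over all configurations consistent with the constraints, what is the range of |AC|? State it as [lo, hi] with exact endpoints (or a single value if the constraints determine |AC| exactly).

|AB| ∈ {3}
|BC| ∈ {14}
|AC| ∈ {√(205 - 42·√(3))}

|AC| = √(205 - 42·√(3))  (≈ 11.5002)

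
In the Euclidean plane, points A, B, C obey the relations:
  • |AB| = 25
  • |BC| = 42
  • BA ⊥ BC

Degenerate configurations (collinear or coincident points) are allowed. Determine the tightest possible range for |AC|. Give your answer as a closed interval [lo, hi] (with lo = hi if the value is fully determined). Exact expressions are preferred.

|AB| ∈ {25}
|BC| ∈ {42}
|AC| ∈ {√(2389)}

|AC| = √(2389)  (≈ 48.8774)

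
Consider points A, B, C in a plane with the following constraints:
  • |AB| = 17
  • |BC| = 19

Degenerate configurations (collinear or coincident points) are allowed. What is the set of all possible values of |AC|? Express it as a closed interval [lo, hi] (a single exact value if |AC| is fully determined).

|AB| ∈ {17}
|BC| ∈ {19}
|AC| ∈ [2, 36]

|AC| ∈ [2, 36]  (≈ [2.0000, 36.0000])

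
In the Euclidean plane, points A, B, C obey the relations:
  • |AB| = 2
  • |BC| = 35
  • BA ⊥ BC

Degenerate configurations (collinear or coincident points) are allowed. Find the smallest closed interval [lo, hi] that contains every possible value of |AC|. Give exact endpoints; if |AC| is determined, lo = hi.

|AC| = √(1229)  (≈ 35.0571)

|AB| ∈ {2}
|BC| ∈ {35}
|AC| ∈ {√(1229)}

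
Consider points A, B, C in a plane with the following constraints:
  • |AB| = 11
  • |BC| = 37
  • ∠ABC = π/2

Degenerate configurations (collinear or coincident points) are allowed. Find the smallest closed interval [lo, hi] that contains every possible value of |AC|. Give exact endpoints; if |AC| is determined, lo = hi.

|AB| ∈ {11}
|BC| ∈ {37}
|AC| ∈ {√(1490)}

|AC| = √(1490)  (≈ 38.6005)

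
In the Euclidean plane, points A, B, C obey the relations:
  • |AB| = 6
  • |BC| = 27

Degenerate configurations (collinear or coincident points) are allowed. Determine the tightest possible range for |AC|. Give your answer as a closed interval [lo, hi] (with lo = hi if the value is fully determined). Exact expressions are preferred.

|AB| ∈ {6}
|BC| ∈ {27}
|AC| ∈ [21, 33]

|AC| ∈ [21, 33]  (≈ [21.0000, 33.0000])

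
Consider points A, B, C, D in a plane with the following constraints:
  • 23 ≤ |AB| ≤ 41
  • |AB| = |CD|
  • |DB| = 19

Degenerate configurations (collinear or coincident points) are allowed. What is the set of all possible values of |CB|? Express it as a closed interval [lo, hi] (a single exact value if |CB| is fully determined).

|AB| ∈ [23, 41]
|BD| ∈ {19}
|CD| ∈ [23, 41]
|AD| ∈ [4, 60]
|BC| ∈ [4, 60]
|AC| ∈ [0, 101]

|CB| ∈ [4, 60]  (≈ [4.0000, 60.0000])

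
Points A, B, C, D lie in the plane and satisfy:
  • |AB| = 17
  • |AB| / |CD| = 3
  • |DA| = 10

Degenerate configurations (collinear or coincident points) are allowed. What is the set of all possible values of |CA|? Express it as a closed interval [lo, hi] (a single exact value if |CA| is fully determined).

|AB| ∈ {17}
|AD| ∈ {10}
|CD| ∈ {17/3}
|BD| ∈ [7, 27]
|AC| ∈ [13/3, 47/3]
|BC| ∈ [4/3, 98/3]

|CA| ∈ [13/3, 47/3]  (≈ [4.3333, 15.6667])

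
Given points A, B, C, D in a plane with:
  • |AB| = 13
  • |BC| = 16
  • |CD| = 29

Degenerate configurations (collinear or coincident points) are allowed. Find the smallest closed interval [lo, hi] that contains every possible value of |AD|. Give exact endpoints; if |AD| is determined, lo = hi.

|AD| ∈ [0, 58]  (≈ [0.0000, 58.0000])

|AB| ∈ {13}
|BC| ∈ {16}
|CD| ∈ {29}
|AC| ∈ [3, 29]
|BD| ∈ [13, 45]
|AD| ∈ [0, 58]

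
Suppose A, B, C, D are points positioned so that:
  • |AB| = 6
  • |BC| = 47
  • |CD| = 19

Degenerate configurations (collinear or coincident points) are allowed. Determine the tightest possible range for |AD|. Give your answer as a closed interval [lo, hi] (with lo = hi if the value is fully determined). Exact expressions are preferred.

|AB| ∈ {6}
|BC| ∈ {47}
|CD| ∈ {19}
|AC| ∈ [41, 53]
|BD| ∈ [28, 66]
|AD| ∈ [22, 72]

|AD| ∈ [22, 72]  (≈ [22.0000, 72.0000])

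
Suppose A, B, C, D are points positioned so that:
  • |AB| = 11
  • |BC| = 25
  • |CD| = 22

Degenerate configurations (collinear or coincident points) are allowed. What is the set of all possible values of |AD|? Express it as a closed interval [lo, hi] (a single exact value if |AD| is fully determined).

|AD| ∈ [0, 58]  (≈ [0.0000, 58.0000])

|AB| ∈ {11}
|BC| ∈ {25}
|CD| ∈ {22}
|AC| ∈ [14, 36]
|BD| ∈ [3, 47]
|AD| ∈ [0, 58]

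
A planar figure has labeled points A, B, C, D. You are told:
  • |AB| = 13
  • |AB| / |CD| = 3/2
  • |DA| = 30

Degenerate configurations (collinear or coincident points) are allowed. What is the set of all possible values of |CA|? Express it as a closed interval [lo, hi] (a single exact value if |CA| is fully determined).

|AB| ∈ {13}
|AD| ∈ {30}
|CD| ∈ {26/3}
|BD| ∈ [17, 43]
|AC| ∈ [64/3, 116/3]
|BC| ∈ [25/3, 155/3]

|CA| ∈ [64/3, 116/3]  (≈ [21.3333, 38.6667])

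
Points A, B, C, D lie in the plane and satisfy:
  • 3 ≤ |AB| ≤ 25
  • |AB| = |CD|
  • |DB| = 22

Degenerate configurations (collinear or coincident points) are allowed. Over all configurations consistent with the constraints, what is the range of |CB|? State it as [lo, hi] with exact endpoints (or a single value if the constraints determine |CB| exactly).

|CB| ∈ [0, 47]  (≈ [0.0000, 47.0000])

|AB| ∈ [3, 25]
|BD| ∈ {22}
|CD| ∈ [3, 25]
|AD| ∈ [0, 47]
|BC| ∈ [0, 47]
|AC| ∈ [0, 72]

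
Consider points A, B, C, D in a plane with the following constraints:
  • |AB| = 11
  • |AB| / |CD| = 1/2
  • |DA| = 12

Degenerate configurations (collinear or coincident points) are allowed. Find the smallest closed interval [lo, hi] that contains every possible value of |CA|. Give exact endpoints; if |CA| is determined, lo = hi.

|CA| ∈ [10, 34]  (≈ [10.0000, 34.0000])

|AB| ∈ {11}
|AD| ∈ {12}
|CD| ∈ {22}
|BD| ∈ [1, 23]
|AC| ∈ [10, 34]
|BC| ∈ [0, 45]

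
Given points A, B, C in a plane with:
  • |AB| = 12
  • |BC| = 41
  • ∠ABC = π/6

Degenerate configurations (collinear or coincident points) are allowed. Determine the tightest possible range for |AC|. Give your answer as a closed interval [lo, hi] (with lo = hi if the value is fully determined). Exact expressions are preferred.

|AB| ∈ {12}
|BC| ∈ {41}
|AC| ∈ {√(1825 - 492·√(3))}

|AC| = √(1825 - 492·√(3))  (≈ 31.1902)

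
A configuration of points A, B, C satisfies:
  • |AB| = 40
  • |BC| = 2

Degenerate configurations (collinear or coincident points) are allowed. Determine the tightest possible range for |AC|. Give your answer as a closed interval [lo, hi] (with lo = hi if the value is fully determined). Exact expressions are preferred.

|AB| ∈ {40}
|BC| ∈ {2}
|AC| ∈ [38, 42]

|AC| ∈ [38, 42]  (≈ [38.0000, 42.0000])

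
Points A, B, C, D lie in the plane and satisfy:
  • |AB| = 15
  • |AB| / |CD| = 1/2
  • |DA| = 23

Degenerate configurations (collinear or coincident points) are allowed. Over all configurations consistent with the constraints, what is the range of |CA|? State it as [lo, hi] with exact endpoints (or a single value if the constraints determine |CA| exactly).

|CA| ∈ [7, 53]  (≈ [7.0000, 53.0000])

|AB| ∈ {15}
|AD| ∈ {23}
|CD| ∈ {30}
|BD| ∈ [8, 38]
|AC| ∈ [7, 53]
|BC| ∈ [0, 68]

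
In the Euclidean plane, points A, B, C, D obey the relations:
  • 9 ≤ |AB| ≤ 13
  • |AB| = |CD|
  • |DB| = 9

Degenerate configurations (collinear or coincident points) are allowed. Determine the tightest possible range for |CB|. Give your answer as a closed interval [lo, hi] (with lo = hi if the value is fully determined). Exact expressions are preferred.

|AB| ∈ [9, 13]
|BD| ∈ {9}
|CD| ∈ [9, 13]
|AD| ∈ [0, 22]
|BC| ∈ [0, 22]
|AC| ∈ [0, 35]

|CB| ∈ [0, 22]  (≈ [0.0000, 22.0000])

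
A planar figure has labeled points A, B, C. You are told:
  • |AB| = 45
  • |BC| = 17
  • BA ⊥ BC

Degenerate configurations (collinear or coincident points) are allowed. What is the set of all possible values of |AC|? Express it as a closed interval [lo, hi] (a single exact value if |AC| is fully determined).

|AC| = √(2314)  (≈ 48.1041)

|AB| ∈ {45}
|BC| ∈ {17}
|AC| ∈ {√(2314)}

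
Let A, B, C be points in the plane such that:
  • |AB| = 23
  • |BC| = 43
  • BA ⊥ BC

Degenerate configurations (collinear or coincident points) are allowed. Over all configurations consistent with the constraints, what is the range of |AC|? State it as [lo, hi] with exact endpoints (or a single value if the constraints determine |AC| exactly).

|AC| = √(2378)  (≈ 48.7647)

|AB| ∈ {23}
|BC| ∈ {43}
|AC| ∈ {√(2378)}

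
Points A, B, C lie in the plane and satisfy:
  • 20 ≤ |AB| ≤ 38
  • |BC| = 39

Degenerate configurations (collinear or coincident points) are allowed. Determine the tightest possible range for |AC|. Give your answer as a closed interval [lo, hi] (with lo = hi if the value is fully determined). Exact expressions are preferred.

|AC| ∈ [1, 77]  (≈ [1.0000, 77.0000])

|AB| ∈ [20, 38]
|BC| ∈ {39}
|AC| ∈ [1, 77]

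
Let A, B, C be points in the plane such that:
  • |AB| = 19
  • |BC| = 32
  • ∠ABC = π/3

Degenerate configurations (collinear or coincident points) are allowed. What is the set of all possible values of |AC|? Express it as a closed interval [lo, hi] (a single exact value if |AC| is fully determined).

|AC| = √(777)  (≈ 27.8747)

|AB| ∈ {19}
|BC| ∈ {32}
|AC| ∈ {√(777)}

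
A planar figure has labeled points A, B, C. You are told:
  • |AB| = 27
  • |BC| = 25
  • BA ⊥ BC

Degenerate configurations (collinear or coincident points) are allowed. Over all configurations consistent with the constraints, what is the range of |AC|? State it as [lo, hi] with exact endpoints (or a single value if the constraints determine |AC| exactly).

|AC| = √(1354)  (≈ 36.7967)

|AB| ∈ {27}
|BC| ∈ {25}
|AC| ∈ {√(1354)}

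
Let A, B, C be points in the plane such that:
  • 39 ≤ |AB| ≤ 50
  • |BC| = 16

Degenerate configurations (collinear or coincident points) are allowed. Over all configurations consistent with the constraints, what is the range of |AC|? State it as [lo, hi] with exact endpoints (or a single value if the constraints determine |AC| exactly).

|AC| ∈ [23, 66]  (≈ [23.0000, 66.0000])

|AB| ∈ [39, 50]
|BC| ∈ {16}
|AC| ∈ [23, 66]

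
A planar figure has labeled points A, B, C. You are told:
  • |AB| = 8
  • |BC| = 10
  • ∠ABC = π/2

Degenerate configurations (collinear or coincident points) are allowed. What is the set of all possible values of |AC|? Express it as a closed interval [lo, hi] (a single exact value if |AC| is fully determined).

|AB| ∈ {8}
|BC| ∈ {10}
|AC| ∈ {2·√(41)}

|AC| = 2·√(41)  (≈ 12.8062)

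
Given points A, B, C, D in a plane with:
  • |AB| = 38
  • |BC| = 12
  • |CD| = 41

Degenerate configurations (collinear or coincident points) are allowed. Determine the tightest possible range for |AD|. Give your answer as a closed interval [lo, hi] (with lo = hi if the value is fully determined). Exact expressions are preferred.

|AB| ∈ {38}
|BC| ∈ {12}
|CD| ∈ {41}
|AC| ∈ [26, 50]
|BD| ∈ [29, 53]
|AD| ∈ [0, 91]

|AD| ∈ [0, 91]  (≈ [0.0000, 91.0000])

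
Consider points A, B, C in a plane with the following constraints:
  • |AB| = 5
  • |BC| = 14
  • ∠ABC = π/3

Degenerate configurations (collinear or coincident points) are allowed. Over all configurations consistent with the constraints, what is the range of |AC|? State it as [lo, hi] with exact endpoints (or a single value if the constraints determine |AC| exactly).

|AB| ∈ {5}
|BC| ∈ {14}
|AC| ∈ {√(151)}

|AC| = √(151)  (≈ 12.2882)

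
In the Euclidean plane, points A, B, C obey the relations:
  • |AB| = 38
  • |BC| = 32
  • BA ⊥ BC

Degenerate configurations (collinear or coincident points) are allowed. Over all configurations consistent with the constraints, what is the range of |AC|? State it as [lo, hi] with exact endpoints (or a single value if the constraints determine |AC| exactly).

|AB| ∈ {38}
|BC| ∈ {32}
|AC| ∈ {2·√(617)}

|AC| = 2·√(617)  (≈ 49.6790)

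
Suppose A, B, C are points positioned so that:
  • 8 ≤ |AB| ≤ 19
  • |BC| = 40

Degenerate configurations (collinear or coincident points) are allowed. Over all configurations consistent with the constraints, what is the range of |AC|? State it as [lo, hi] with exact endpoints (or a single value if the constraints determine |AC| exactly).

|AC| ∈ [21, 59]  (≈ [21.0000, 59.0000])

|AB| ∈ [8, 19]
|BC| ∈ {40}
|AC| ∈ [21, 59]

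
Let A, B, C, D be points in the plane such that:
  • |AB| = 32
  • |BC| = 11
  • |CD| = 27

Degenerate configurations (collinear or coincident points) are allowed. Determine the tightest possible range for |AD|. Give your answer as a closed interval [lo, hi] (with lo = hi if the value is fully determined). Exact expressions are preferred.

|AB| ∈ {32}
|BC| ∈ {11}
|CD| ∈ {27}
|AC| ∈ [21, 43]
|BD| ∈ [16, 38]
|AD| ∈ [0, 70]

|AD| ∈ [0, 70]  (≈ [0.0000, 70.0000])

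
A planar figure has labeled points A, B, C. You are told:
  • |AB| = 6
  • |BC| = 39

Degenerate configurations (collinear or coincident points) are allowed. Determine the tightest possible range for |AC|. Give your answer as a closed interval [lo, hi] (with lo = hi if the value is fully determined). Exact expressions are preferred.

|AB| ∈ {6}
|BC| ∈ {39}
|AC| ∈ [33, 45]

|AC| ∈ [33, 45]  (≈ [33.0000, 45.0000])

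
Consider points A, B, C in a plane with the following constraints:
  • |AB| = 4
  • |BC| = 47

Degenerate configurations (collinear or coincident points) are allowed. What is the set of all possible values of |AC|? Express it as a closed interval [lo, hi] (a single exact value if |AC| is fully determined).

|AC| ∈ [43, 51]  (≈ [43.0000, 51.0000])

|AB| ∈ {4}
|BC| ∈ {47}
|AC| ∈ [43, 51]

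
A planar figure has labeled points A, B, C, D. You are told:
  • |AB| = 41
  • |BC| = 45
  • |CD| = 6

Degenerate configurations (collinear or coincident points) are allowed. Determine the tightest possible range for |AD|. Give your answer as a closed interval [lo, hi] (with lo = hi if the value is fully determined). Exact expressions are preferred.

|AD| ∈ [0, 92]  (≈ [0.0000, 92.0000])

|AB| ∈ {41}
|BC| ∈ {45}
|CD| ∈ {6}
|AC| ∈ [4, 86]
|BD| ∈ [39, 51]
|AD| ∈ [0, 92]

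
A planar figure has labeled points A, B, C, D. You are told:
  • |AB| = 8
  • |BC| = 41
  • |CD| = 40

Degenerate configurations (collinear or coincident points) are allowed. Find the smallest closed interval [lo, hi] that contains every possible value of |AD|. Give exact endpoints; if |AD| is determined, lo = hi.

|AB| ∈ {8}
|BC| ∈ {41}
|CD| ∈ {40}
|AC| ∈ [33, 49]
|BD| ∈ [1, 81]
|AD| ∈ [0, 89]

|AD| ∈ [0, 89]  (≈ [0.0000, 89.0000])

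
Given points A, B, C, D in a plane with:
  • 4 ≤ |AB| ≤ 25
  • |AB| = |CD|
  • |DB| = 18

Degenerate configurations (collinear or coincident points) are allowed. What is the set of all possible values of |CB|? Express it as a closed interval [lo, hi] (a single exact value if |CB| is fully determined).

|AB| ∈ [4, 25]
|BD| ∈ {18}
|CD| ∈ [4, 25]
|AD| ∈ [0, 43]
|BC| ∈ [0, 43]
|AC| ∈ [0, 68]

|CB| ∈ [0, 43]  (≈ [0.0000, 43.0000])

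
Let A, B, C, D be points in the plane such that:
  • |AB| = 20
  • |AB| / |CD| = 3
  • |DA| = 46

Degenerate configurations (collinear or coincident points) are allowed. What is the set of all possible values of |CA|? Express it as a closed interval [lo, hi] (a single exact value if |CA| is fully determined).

|CA| ∈ [118/3, 158/3]  (≈ [39.3333, 52.6667])

|AB| ∈ {20}
|AD| ∈ {46}
|CD| ∈ {20/3}
|BD| ∈ [26, 66]
|AC| ∈ [118/3, 158/3]
|BC| ∈ [58/3, 218/3]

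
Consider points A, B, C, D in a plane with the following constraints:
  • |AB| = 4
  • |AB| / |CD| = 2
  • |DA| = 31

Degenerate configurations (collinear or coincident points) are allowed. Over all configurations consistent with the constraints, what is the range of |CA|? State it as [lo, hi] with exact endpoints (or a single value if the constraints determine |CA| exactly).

|CA| ∈ [29, 33]  (≈ [29.0000, 33.0000])

|AB| ∈ {4}
|AD| ∈ {31}
|CD| ∈ {2}
|BD| ∈ [27, 35]
|AC| ∈ [29, 33]
|BC| ∈ [25, 37]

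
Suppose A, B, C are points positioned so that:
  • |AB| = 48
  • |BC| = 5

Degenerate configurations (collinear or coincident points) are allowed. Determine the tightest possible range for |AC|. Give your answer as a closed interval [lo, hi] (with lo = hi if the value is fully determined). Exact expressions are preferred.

|AC| ∈ [43, 53]  (≈ [43.0000, 53.0000])

|AB| ∈ {48}
|BC| ∈ {5}
|AC| ∈ [43, 53]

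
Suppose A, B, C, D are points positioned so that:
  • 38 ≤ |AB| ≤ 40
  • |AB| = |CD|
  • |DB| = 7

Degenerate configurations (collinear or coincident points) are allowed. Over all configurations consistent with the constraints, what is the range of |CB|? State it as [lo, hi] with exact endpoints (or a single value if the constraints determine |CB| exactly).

|AB| ∈ [38, 40]
|BD| ∈ {7}
|CD| ∈ [38, 40]
|AD| ∈ [31, 47]
|BC| ∈ [31, 47]
|AC| ∈ [0, 87]

|CB| ∈ [31, 47]  (≈ [31.0000, 47.0000])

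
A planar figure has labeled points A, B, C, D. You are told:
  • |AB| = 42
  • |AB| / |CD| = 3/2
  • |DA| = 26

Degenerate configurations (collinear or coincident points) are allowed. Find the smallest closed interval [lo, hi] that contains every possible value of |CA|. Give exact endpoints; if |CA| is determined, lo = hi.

|CA| ∈ [2, 54]  (≈ [2.0000, 54.0000])

|AB| ∈ {42}
|AD| ∈ {26}
|CD| ∈ {28}
|BD| ∈ [16, 68]
|AC| ∈ [2, 54]
|BC| ∈ [0, 96]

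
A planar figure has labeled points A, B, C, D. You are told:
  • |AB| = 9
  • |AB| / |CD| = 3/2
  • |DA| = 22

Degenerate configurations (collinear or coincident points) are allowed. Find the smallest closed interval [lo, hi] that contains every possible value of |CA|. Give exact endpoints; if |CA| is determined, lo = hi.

|AB| ∈ {9}
|AD| ∈ {22}
|CD| ∈ {6}
|BD| ∈ [13, 31]
|AC| ∈ [16, 28]
|BC| ∈ [7, 37]

|CA| ∈ [16, 28]  (≈ [16.0000, 28.0000])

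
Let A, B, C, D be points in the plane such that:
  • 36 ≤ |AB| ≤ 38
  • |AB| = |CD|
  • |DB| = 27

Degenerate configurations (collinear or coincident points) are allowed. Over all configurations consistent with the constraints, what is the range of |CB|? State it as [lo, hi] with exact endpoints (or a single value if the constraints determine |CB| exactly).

|CB| ∈ [9, 65]  (≈ [9.0000, 65.0000])

|AB| ∈ [36, 38]
|BD| ∈ {27}
|CD| ∈ [36, 38]
|AD| ∈ [9, 65]
|BC| ∈ [9, 65]
|AC| ∈ [0, 103]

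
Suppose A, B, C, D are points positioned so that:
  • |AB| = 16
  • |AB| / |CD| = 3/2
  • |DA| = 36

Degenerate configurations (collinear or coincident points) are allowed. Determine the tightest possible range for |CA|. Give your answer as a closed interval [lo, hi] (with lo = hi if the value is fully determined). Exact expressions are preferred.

|CA| ∈ [76/3, 140/3]  (≈ [25.3333, 46.6667])

|AB| ∈ {16}
|AD| ∈ {36}
|CD| ∈ {32/3}
|BD| ∈ [20, 52]
|AC| ∈ [76/3, 140/3]
|BC| ∈ [28/3, 188/3]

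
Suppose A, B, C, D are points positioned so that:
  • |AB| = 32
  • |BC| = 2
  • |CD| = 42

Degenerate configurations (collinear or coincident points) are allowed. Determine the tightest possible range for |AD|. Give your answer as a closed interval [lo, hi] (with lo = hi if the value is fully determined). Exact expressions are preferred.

|AD| ∈ [8, 76]  (≈ [8.0000, 76.0000])

|AB| ∈ {32}
|BC| ∈ {2}
|CD| ∈ {42}
|AC| ∈ [30, 34]
|BD| ∈ [40, 44]
|AD| ∈ [8, 76]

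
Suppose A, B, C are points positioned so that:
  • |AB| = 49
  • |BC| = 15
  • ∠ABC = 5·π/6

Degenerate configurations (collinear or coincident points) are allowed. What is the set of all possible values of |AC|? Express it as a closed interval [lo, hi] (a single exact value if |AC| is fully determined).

|AC| = √(735·√(3) + 2626)  (≈ 62.4424)

|AB| ∈ {49}
|BC| ∈ {15}
|AC| ∈ {√(735·√(3) + 2626)}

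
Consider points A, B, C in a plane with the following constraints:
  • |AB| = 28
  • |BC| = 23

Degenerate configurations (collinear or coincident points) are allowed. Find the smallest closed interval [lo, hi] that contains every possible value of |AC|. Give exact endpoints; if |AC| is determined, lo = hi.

|AB| ∈ {28}
|BC| ∈ {23}
|AC| ∈ [5, 51]

|AC| ∈ [5, 51]  (≈ [5.0000, 51.0000])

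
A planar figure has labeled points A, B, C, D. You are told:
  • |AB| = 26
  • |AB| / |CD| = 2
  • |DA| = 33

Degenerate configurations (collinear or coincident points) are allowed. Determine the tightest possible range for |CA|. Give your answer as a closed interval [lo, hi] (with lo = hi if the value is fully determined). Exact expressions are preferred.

|AB| ∈ {26}
|AD| ∈ {33}
|CD| ∈ {13}
|BD| ∈ [7, 59]
|AC| ∈ [20, 46]
|BC| ∈ [0, 72]

|CA| ∈ [20, 46]  (≈ [20.0000, 46.0000])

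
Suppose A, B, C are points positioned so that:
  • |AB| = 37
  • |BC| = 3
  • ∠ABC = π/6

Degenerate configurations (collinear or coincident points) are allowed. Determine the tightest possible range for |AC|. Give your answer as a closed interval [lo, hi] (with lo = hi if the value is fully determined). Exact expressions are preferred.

|AC| = √(1378 - 111·√(3))  (≈ 34.4346)

|AB| ∈ {37}
|BC| ∈ {3}
|AC| ∈ {√(1378 - 111·√(3))}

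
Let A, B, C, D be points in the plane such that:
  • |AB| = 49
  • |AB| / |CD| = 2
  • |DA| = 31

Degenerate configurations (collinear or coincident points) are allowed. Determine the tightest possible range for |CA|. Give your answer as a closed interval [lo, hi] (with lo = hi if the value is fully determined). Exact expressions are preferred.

|CA| ∈ [13/2, 111/2]  (≈ [6.5000, 55.5000])

|AB| ∈ {49}
|AD| ∈ {31}
|CD| ∈ {49/2}
|BD| ∈ [18, 80]
|AC| ∈ [13/2, 111/2]
|BC| ∈ [0, 209/2]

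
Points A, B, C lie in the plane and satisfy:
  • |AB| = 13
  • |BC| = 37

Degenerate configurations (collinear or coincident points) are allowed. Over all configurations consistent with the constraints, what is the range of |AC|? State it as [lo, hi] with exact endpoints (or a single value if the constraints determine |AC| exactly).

|AC| ∈ [24, 50]  (≈ [24.0000, 50.0000])

|AB| ∈ {13}
|BC| ∈ {37}
|AC| ∈ [24, 50]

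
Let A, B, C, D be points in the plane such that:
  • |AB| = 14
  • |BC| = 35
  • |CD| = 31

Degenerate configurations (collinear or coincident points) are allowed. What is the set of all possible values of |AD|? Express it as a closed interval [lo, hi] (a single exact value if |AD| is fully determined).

|AD| ∈ [0, 80]  (≈ [0.0000, 80.0000])

|AB| ∈ {14}
|BC| ∈ {35}
|CD| ∈ {31}
|AC| ∈ [21, 49]
|BD| ∈ [4, 66]
|AD| ∈ [0, 80]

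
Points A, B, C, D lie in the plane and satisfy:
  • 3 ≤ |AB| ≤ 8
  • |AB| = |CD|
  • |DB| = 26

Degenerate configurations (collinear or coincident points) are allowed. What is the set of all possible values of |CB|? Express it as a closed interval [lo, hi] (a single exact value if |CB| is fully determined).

|AB| ∈ [3, 8]
|BD| ∈ {26}
|CD| ∈ [3, 8]
|AD| ∈ [18, 34]
|BC| ∈ [18, 34]
|AC| ∈ [10, 42]

|CB| ∈ [18, 34]  (≈ [18.0000, 34.0000])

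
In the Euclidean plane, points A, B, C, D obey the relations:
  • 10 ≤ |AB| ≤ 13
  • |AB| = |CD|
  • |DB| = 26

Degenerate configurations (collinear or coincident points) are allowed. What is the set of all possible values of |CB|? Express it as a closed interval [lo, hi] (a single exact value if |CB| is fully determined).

|CB| ∈ [13, 39]  (≈ [13.0000, 39.0000])

|AB| ∈ [10, 13]
|BD| ∈ {26}
|CD| ∈ [10, 13]
|AD| ∈ [13, 39]
|BC| ∈ [13, 39]
|AC| ∈ [0, 52]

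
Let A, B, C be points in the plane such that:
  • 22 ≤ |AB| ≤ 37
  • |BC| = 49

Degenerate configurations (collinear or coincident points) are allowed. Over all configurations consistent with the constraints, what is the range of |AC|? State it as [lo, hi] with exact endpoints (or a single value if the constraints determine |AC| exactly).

|AC| ∈ [12, 86]  (≈ [12.0000, 86.0000])

|AB| ∈ [22, 37]
|BC| ∈ {49}
|AC| ∈ [12, 86]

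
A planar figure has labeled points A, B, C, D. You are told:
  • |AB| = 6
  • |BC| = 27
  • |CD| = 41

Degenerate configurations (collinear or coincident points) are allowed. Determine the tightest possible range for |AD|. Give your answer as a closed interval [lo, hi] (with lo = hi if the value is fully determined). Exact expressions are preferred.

|AB| ∈ {6}
|BC| ∈ {27}
|CD| ∈ {41}
|AC| ∈ [21, 33]
|BD| ∈ [14, 68]
|AD| ∈ [8, 74]

|AD| ∈ [8, 74]  (≈ [8.0000, 74.0000])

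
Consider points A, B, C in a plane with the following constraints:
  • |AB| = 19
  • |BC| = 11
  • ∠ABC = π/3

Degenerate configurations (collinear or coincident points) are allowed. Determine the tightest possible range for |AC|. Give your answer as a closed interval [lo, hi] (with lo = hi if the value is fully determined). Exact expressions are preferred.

|AC| = √(273)  (≈ 16.5227)

|AB| ∈ {19}
|BC| ∈ {11}
|AC| ∈ {√(273)}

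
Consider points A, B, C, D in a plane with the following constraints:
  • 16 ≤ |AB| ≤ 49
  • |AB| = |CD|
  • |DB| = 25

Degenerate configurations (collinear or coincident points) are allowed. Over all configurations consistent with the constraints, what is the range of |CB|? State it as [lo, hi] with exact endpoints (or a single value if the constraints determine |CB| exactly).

|AB| ∈ [16, 49]
|BD| ∈ {25}
|CD| ∈ [16, 49]
|AD| ∈ [0, 74]
|BC| ∈ [0, 74]
|AC| ∈ [0, 123]

|CB| ∈ [0, 74]  (≈ [0.0000, 74.0000])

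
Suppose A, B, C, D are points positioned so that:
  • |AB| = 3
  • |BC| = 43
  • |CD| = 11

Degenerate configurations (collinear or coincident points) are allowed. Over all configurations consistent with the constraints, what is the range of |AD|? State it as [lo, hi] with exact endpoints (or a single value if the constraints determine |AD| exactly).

|AB| ∈ {3}
|BC| ∈ {43}
|CD| ∈ {11}
|AC| ∈ [40, 46]
|BD| ∈ [32, 54]
|AD| ∈ [29, 57]

|AD| ∈ [29, 57]  (≈ [29.0000, 57.0000])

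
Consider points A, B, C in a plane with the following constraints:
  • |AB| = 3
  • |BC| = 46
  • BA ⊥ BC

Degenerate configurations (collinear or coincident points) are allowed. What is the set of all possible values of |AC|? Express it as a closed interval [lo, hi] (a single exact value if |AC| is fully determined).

|AB| ∈ {3}
|BC| ∈ {46}
|AC| ∈ {5·√(85)}

|AC| = 5·√(85)  (≈ 46.0977)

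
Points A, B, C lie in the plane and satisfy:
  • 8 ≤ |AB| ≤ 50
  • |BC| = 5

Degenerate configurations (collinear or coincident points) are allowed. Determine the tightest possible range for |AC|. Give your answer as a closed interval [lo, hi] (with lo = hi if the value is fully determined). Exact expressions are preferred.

|AB| ∈ [8, 50]
|BC| ∈ {5}
|AC| ∈ [3, 55]

|AC| ∈ [3, 55]  (≈ [3.0000, 55.0000])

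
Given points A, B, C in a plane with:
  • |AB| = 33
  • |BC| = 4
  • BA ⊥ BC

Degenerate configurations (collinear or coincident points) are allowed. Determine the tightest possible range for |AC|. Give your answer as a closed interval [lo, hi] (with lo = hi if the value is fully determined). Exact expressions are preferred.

|AC| = √(1105)  (≈ 33.2415)

|AB| ∈ {33}
|BC| ∈ {4}
|AC| ∈ {√(1105)}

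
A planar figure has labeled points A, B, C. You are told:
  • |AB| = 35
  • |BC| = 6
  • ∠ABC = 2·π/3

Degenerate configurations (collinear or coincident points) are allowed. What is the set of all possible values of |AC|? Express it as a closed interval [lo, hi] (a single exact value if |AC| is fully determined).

|AB| ∈ {35}
|BC| ∈ {6}
|AC| ∈ {√(1471)}

|AC| = √(1471)  (≈ 38.3536)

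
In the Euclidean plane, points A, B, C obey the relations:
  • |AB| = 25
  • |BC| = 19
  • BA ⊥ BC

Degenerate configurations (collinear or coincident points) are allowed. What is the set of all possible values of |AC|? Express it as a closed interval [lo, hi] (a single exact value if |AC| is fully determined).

|AB| ∈ {25}
|BC| ∈ {19}
|AC| ∈ {√(986)}

|AC| = √(986)  (≈ 31.4006)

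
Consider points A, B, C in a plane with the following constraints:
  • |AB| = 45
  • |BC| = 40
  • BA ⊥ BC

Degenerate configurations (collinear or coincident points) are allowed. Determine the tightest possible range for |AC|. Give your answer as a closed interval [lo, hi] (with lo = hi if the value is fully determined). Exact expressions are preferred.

|AB| ∈ {45}
|BC| ∈ {40}
|AC| ∈ {5·√(145)}

|AC| = 5·√(145)  (≈ 60.2080)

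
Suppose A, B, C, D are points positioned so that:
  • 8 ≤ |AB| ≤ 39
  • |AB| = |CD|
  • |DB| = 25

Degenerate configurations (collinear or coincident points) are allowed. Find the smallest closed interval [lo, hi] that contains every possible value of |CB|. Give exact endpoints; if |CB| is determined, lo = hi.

|CB| ∈ [0, 64]  (≈ [0.0000, 64.0000])

|AB| ∈ [8, 39]
|BD| ∈ {25}
|CD| ∈ [8, 39]
|AD| ∈ [0, 64]
|BC| ∈ [0, 64]
|AC| ∈ [0, 103]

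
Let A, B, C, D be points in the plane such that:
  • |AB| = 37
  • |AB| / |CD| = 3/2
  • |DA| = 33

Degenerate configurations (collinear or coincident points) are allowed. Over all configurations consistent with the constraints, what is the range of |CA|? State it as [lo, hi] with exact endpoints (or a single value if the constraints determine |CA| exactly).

|CA| ∈ [25/3, 173/3]  (≈ [8.3333, 57.6667])

|AB| ∈ {37}
|AD| ∈ {33}
|CD| ∈ {74/3}
|BD| ∈ [4, 70]
|AC| ∈ [25/3, 173/3]
|BC| ∈ [0, 284/3]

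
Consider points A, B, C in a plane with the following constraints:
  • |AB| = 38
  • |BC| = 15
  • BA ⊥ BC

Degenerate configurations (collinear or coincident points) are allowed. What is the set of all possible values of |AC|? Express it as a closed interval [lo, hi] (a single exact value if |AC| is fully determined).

|AB| ∈ {38}
|BC| ∈ {15}
|AC| ∈ {√(1669)}

|AC| = √(1669)  (≈ 40.8534)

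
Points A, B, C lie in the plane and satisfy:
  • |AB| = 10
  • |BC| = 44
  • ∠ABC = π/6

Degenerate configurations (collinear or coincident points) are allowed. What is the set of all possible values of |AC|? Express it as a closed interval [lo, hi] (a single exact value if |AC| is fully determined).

|AC| = 2·√(509 - 110·√(3))  (≈ 35.6917)

|AB| ∈ {10}
|BC| ∈ {44}
|AC| ∈ {2·√(509 - 110·√(3))}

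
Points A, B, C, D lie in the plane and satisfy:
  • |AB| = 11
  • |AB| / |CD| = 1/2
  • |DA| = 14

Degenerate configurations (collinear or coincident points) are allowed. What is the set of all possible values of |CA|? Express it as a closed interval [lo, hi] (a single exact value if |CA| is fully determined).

|CA| ∈ [8, 36]  (≈ [8.0000, 36.0000])

|AB| ∈ {11}
|AD| ∈ {14}
|CD| ∈ {22}
|BD| ∈ [3, 25]
|AC| ∈ [8, 36]
|BC| ∈ [0, 47]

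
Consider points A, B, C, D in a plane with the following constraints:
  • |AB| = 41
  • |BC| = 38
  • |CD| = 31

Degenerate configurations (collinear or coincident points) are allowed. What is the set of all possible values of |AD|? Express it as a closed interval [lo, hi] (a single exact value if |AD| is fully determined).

|AB| ∈ {41}
|BC| ∈ {38}
|CD| ∈ {31}
|AC| ∈ [3, 79]
|BD| ∈ [7, 69]
|AD| ∈ [0, 110]

|AD| ∈ [0, 110]  (≈ [0.0000, 110.0000])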